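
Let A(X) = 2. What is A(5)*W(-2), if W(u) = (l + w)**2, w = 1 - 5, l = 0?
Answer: 32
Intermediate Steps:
w = -4
W(u) = 16 (W(u) = (0 - 4)**2 = (-4)**2 = 16)
A(5)*W(-2) = 2*16 = 32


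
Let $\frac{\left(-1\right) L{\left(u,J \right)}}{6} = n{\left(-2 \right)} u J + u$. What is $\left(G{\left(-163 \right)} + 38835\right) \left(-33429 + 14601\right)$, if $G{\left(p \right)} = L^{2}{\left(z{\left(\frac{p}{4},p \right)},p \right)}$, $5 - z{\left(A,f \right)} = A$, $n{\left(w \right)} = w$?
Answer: $-151700316124383$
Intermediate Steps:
$z{\left(A,f \right)} = 5 - A$
$L{\left(u,J \right)} = - 6 u + 12 J u$ ($L{\left(u,J \right)} = - 6 \left(- 2 u J + u\right) = - 6 \left(- 2 J u + u\right) = - 6 \left(u - 2 J u\right) = - 6 u + 12 J u$)
$G{\left(p \right)} = 36 \left(-1 + 2 p\right)^{2} \left(5 - \frac{p}{4}\right)^{2}$ ($G{\left(p \right)} = \left(6 \left(5 - \frac{p}{4}\right) \left(-1 + 2 p\right)\right)^{2} = \left(6 \left(-1 + 2 p\right) \left(5 - \frac{p}{4}\right)\right)^{2} = 36 \left(-1 + 2 p\right)^{2} \left(5 - \frac{p}{4}\right)^{2}$)
$\left(G{\left(-163 \right)} + 38835\right) \left(-33429 + 14601\right) = \left(\frac{9 \left(1 - -326\right)^{2} \left(-20 - 163\right)^{2}}{4} + 38835\right) \left(-33429 + 14601\right) = \left(\frac{9 \left(1 + 326\right)^{2} \left(-183\right)^{2}}{4} + 38835\right) \left(-18828\right) = \left(\frac{9}{4} \cdot 327^{2} \cdot 33489 + 38835\right) \left(-18828\right) = \left(\frac{9}{4} \cdot 106929 \cdot 33489 + 38835\right) \left(-18828\right) = \left(\frac{32228507529}{4} + 38835\right) \left(-18828\right) = \frac{32228662869}{4} \left(-18828\right) = -151700316124383$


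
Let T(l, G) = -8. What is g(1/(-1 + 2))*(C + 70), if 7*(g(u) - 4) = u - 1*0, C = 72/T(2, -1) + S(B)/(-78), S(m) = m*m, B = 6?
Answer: 22823/91 ≈ 250.80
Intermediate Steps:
S(m) = m²
C = -123/13 (C = 72/(-8) + 6²/(-78) = 72*(-⅛) + 36*(-1/78) = -9 - 6/13 = -123/13 ≈ -9.4615)
g(u) = 4 + u/7 (g(u) = 4 + (u - 1*0)/7 = 4 + (u + 0)/7 = 4 + u/7)
g(1/(-1 + 2))*(C + 70) = (4 + 1/(7*(-1 + 2)))*(-123/13 + 70) = (4 + (⅐)/1)*(787/13) = (4 + (⅐)*1)*(787/13) = (4 + ⅐)*(787/13) = (29/7)*(787/13) = 22823/91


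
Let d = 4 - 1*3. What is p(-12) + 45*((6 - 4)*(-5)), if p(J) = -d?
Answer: -451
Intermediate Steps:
d = 1 (d = 4 - 3 = 1)
p(J) = -1 (p(J) = -1*1 = -1)
p(-12) + 45*((6 - 4)*(-5)) = -1 + 45*((6 - 4)*(-5)) = -1 + 45*(2*(-5)) = -1 + 45*(-10) = -1 - 450 = -451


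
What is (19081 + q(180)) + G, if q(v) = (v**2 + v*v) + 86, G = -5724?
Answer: 78243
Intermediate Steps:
q(v) = 86 + 2*v**2 (q(v) = (v**2 + v**2) + 86 = 2*v**2 + 86 = 86 + 2*v**2)
(19081 + q(180)) + G = (19081 + (86 + 2*180**2)) - 5724 = (19081 + (86 + 2*32400)) - 5724 = (19081 + (86 + 64800)) - 5724 = (19081 + 64886) - 5724 = 83967 - 5724 = 78243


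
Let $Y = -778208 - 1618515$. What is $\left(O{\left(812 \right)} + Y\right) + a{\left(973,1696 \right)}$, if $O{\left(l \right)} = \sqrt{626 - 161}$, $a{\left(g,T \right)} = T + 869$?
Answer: $-2394158 + \sqrt{465} \approx -2.3941 \cdot 10^{6}$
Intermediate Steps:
$a{\left(g,T \right)} = 869 + T$
$Y = -2396723$
$O{\left(l \right)} = \sqrt{465}$
$\left(O{\left(812 \right)} + Y\right) + a{\left(973,1696 \right)} = \left(\sqrt{465} - 2396723\right) + \left(869 + 1696\right) = \left(-2396723 + \sqrt{465}\right) + 2565 = -2394158 + \sqrt{465}$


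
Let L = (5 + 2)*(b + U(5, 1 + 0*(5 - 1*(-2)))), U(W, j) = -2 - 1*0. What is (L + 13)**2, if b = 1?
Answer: 36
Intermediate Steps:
U(W, j) = -2 (U(W, j) = -2 + 0 = -2)
L = -7 (L = (5 + 2)*(1 - 2) = 7*(-1) = -7)
(L + 13)**2 = (-7 + 13)**2 = 6**2 = 36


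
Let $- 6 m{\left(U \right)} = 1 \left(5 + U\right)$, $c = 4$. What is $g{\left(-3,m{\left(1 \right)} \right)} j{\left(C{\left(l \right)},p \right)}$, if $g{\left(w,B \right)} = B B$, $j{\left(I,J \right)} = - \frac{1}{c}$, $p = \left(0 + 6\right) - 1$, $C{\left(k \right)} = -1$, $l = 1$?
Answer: $- \frac{1}{4} \approx -0.25$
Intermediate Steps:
$p = 5$ ($p = 6 - 1 = 5$)
$j{\left(I,J \right)} = - \frac{1}{4}$
$m{\left(U \right)} = - \frac{5}{6} - \frac{U}{6}$ ($m{\left(U \right)} = - \frac{1 \left(5 + U\right)}{6} = - \frac{5 + U}{6} = - \frac{5}{6} - \frac{U}{6}$)
$g{\left(w,B \right)} = B^{2}$
$g{\left(-3,m{\left(1 \right)} \right)} j{\left(C{\left(l \right)},p \right)} = \left(- \frac{5}{6} - \frac{1}{6}\right)^{2} \left(- \frac{1}{4}\right) = \left(-1\right)^{2} \left(- \frac{1}{4}\right) = 1 \left(- \frac{1}{4}\right) = - \frac{1}{4}$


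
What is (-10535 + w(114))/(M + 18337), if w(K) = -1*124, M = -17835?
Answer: -10659/502 ≈ -21.233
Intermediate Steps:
w(K) = -124
(-10535 + w(114))/(M + 18337) = (-10535 - 124)/(-17835 + 18337) = -10659/502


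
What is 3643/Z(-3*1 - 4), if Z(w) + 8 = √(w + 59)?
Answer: -7286/3 - 3643*√13/6 ≈ -4617.8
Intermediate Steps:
Z(w) = -8 + √(59 + w) (Z(w) = -8 + √(w + 59) = -8 + √(59 + w))
3643/Z(-3*1 - 4) = 3643/(-8 + √(59 + (-3*1 - 4))) = 3643/(-8 + √(59 + (-3 - 4))) = 3643/(-8 + √(59 - 7)) = 3643/(-8 + √52) = 3643/(-8 + 2*√13)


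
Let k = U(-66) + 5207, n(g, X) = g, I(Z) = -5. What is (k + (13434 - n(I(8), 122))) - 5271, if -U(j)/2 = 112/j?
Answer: 441487/33 ≈ 13378.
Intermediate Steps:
U(j) = -224/j
k = 171943/33 (k = -224/(-66) + 5207 = -224*(-1/66) + 5207 = 112/33 + 5207 = 171943/33 ≈ 5210.4)
(k + (13434 - n(I(8), 122))) - 5271 = (171943/33 + (13434 - 1*(-5))) - 5271 = (171943/33 + (13434 + 5)) - 5271 = (171943/33 + 13439) - 5271 = 615430/33 - 5271 = 441487/33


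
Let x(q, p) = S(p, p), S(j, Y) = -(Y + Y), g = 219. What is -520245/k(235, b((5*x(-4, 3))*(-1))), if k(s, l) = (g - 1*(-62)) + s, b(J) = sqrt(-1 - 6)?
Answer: -173415/172 ≈ -1008.2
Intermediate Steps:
S(j, Y) = -2*Y
x(q, p) = -2*p
b(J) = I*sqrt(7) (b(J) = sqrt(-7) = I*sqrt(7))
k(s, l) = 281 + s (k(s, l) = (219 - 1*(-62)) + s = (219 + 62) + s = 281 + s)
-520245/k(235, b((5*x(-4, 3))*(-1))) = -520245/(281 + 235) = -520245/516 = -520245*1/516 = -173415/172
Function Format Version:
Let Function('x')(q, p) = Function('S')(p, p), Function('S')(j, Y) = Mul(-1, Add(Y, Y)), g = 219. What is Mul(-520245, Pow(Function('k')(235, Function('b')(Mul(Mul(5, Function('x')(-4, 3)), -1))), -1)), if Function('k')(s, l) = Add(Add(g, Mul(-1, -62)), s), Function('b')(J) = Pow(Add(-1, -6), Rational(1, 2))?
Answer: Rational(-173415, 172) ≈ -1008.2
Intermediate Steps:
Function('S')(j, Y) = Mul(-2, Y) (Function('S')(j, Y) = Mul(-1, Mul(2, Y)) = Mul(-2, Y))
Function('x')(q, p) = Mul(-2, p)
Function('b')(J) = Mul(I, Pow(7, Rational(1, 2))) (Function('b')(J) = Pow(-7, Rational(1, 2)) = Mul(I, Pow(7, Rational(1, 2))))
Function('k')(s, l) = Add(281, s) (Function('k')(s, l) = Add(Add(219, Mul(-1, -62)), s) = Add(Add(219, 62), s) = Add(281, s))
Mul(-520245, Pow(Function('k')(235, Function('b')(Mul(Mul(5, Function('x')(-4, 3)), -1))), -1)) = Mul(-520245, Pow(Add(281, 235), -1)) = Mul(-520245, Pow(516, -1)) = Mul(-520245, Rational(1, 516)) = Rational(-173415, 172)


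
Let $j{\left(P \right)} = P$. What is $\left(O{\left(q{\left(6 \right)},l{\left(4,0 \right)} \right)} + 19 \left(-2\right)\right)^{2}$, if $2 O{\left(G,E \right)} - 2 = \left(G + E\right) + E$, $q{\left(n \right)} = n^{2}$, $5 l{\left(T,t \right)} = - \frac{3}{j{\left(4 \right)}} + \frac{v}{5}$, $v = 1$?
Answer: $\frac{3651921}{10000} \approx 365.19$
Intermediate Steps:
$l{\left(T,t \right)} = - \frac{11}{100}$ ($l{\left(T,t \right)} = \frac{- \frac{3}{4} + 1 \cdot \frac{1}{5}}{5} = \frac{\left(-3\right) \frac{1}{4} + 1 \cdot \frac{1}{5}}{5} = \frac{- \frac{3}{4} + \frac{1}{5}}{5} = \frac{1}{5} \left(- \frac{11}{20}\right) = - \frac{11}{100}$)
$O{\left(G,E \right)} = 1 + E + \frac{G}{2}$ ($O{\left(G,E \right)} = 1 + \frac{\left(G + E\right) + E}{2} = 1 + \frac{\left(E + G\right) + E}{2} = 1 + \frac{G + 2 E}{2} = 1 + \left(E + \frac{G}{2}\right) = 1 + E + \frac{G}{2}$)
$\left(O{\left(q{\left(6 \right)},l{\left(4,0 \right)} \right)} + 19 \left(-2\right)\right)^{2} = \left(\left(1 - \frac{11}{100} + \frac{6^{2}}{2}\right) + 19 \left(-2\right)\right)^{2} = \left(\left(1 - \frac{11}{100} + \frac{1}{2} \cdot 36\right) - 38\right)^{2} = \left(\left(1 - \frac{11}{100} + 18\right) - 38\right)^{2} = \left(\frac{1889}{100} - 38\right)^{2} = \left(- \frac{1911}{100}\right)^{2} = \frac{3651921}{10000}$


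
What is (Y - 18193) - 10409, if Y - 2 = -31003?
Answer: -59603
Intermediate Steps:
Y = -31001 (Y = 2 - 31003 = -31001)
(Y - 18193) - 10409 = (-31001 - 18193) - 10409 = -49194 - 10409 = -59603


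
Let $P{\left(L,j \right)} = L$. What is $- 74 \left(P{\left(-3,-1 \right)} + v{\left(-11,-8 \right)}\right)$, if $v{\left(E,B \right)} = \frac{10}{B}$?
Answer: $\frac{629}{2} \approx 314.5$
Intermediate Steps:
$- 74 \left(P{\left(-3,-1 \right)} + v{\left(-11,-8 \right)}\right) = - 74 \left(-3 + \frac{10}{-8}\right) = - 74 \left(-3 + 10 \left(- \frac{1}{8}\right)\right) = - 74 \left(-3 - \frac{5}{4}\right) = \left(-74\right) \left(- \frac{17}{4}\right) = \frac{629}{2}$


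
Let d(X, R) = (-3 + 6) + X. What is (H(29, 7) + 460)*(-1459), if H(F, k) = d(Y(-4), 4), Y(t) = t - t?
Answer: -675517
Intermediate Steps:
Y(t) = 0
d(X, R) = 3 + X
H(F, k) = 3 (H(F, k) = 3 + 0 = 3)
(H(29, 7) + 460)*(-1459) = (3 + 460)*(-1459) = 463*(-1459) = -675517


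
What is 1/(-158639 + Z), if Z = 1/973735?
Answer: -973735/154472346664 ≈ -6.3036e-6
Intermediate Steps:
Z = 1/973735 ≈ 1.0270e-6
1/(-158639 + Z) = 1/(-158639 + 1/973735) = 1/(-154472346664/973735) = -973735/154472346664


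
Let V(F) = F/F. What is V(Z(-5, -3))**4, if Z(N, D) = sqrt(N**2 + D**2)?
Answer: 1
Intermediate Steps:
Z(N, D) = sqrt(D**2 + N**2)
V(F) = 1
V(Z(-5, -3))**4 = 1**4 = 1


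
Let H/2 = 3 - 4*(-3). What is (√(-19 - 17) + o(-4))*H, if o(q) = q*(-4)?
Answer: 480 + 180*I ≈ 480.0 + 180.0*I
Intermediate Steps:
H = 30 (H = 2*(3 - 4*(-3)) = 2*(3 + 12) = 2*15 = 30)
o(q) = -4*q
(√(-19 - 17) + o(-4))*H = (√(-19 - 17) - 4*(-4))*30 = (√(-36) + 16)*30 = (6*I + 16)*30 = (16 + 6*I)*30 = 480 + 180*I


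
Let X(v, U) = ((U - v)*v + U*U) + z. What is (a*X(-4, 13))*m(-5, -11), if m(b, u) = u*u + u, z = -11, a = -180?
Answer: -1782000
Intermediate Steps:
m(b, u) = u + u² (m(b, u) = u² + u = u + u²)
X(v, U) = -11 + U² + v*(U - v) (X(v, U) = ((U - v)*v + U*U) - 11 = (v*(U - v) + U²) - 11 = (U² + v*(U - v)) - 11 = -11 + U² + v*(U - v))
(a*X(-4, 13))*m(-5, -11) = (-180*(-11 + 13² - 1*(-4)² + 13*(-4)))*(-11*(1 - 11)) = (-180*(-11 + 169 - 1*16 - 52))*(-11*(-10)) = -180*(-11 + 169 - 16 - 52)*110 = -180*90*110 = -16200*110 = -1782000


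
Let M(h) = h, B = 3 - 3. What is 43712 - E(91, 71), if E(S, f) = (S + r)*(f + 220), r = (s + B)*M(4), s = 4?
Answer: 12575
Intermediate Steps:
B = 0
r = 16 (r = (4 + 0)*4 = 4*4 = 16)
E(S, f) = (16 + S)*(220 + f) (E(S, f) = (S + 16)*(f + 220) = (16 + S)*(220 + f))
43712 - E(91, 71) = 43712 - (3520 + 16*71 + 220*91 + 91*71) = 43712 - (3520 + 1136 + 20020 + 6461) = 43712 - 1*31137 = 43712 - 31137 = 12575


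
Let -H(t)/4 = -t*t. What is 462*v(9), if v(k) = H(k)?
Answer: 149688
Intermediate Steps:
H(t) = 4*t**2 (H(t) = -(-4)*t*t = -(-4)*t**2 = 4*t**2)
v(k) = 4*k**2
462*v(9) = 462*(4*9**2) = 462*(4*81) = 462*324 = 149688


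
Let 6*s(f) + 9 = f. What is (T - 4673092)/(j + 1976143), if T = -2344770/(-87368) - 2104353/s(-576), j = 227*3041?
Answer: -13207697234327/7571278117000 ≈ -1.7444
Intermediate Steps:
s(f) = -3/2 + f/6
j = 690307
T = 61360575993/2839460 (T = -2344770/(-87368) - 2104353/(-3/2 + (1/6)*(-576)) = -2344770*(-1/87368) - 2104353/(-3/2 - 96) = 1172385/43684 - 2104353/(-195/2) = 1172385/43684 - 2104353*(-2/195) = 1172385/43684 + 1402902/65 = 61360575993/2839460 ≈ 21610.)
(T - 4673092)/(j + 1976143) = (61360575993/2839460 - 4673092)/(690307 + 1976143) = -13207697234327/2839460/2666450 = -13207697234327/2839460*1/2666450 = -13207697234327/7571278117000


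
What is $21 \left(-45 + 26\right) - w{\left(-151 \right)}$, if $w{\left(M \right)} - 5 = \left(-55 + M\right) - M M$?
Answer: $22603$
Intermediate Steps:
$w{\left(M \right)} = -50 + M - M^{2}$ ($w{\left(M \right)} = 5 - \left(55 - M + M M\right) = 5 - \left(55 + M^{2} - M\right) = -50 + M - M^{2}$)
$21 \left(-45 + 26\right) - w{\left(-151 \right)} = 21 \left(-45 + 26\right) - \left(-50 - 151 - \left(-151\right)^{2}\right) = 21 \left(-19\right) - \left(-50 - 151 - 22801\right) = -399 - \left(-50 - 151 - 22801\right) = -399 - -23002 = -399 + 23002 = 22603$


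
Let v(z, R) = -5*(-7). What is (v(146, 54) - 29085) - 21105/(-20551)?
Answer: -596985445/20551 ≈ -29049.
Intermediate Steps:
v(z, R) = 35
(v(146, 54) - 29085) - 21105/(-20551) = (35 - 29085) - 21105/(-20551) = -29050 - 21105*(-1/20551) = -29050 + 21105/20551 = -596985445/20551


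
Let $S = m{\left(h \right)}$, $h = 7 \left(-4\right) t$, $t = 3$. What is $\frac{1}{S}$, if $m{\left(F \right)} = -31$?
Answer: $- \frac{1}{31} \approx -0.032258$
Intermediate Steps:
$h = -84$ ($h = 7 \left(-4\right) 3 = \left(-28\right) 3 = -84$)
$S = -31$
$\frac{1}{S} = \frac{1}{-31} = - \frac{1}{31}$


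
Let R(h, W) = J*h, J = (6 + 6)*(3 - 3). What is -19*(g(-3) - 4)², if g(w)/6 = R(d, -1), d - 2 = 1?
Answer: -304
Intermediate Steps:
J = 0 (J = 12*0 = 0)
d = 3 (d = 2 + 1 = 3)
R(h, W) = 0 (R(h, W) = 0*h = 0)
g(w) = 0 (g(w) = 6*0 = 0)
-19*(g(-3) - 4)² = -19*(0 - 4)² = -19*(-4)² = -19*16 = -304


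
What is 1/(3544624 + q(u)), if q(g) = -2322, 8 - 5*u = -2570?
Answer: 1/3542302 ≈ 2.8230e-7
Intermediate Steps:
u = 2578/5 (u = 8/5 - ⅕*(-2570) = 8/5 + 514 = 2578/5 ≈ 515.60)
1/(3544624 + q(u)) = 1/(3544624 - 2322) = 1/3542302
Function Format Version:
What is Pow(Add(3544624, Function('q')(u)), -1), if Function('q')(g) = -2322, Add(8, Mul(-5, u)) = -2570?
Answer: Rational(1, 3542302) ≈ 2.8230e-7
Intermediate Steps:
u = Rational(2578, 5) (u = Add(Rational(8, 5), Mul(Rational(-1, 5), -2570)) = Add(Rational(8, 5), 514) = Rational(2578, 5) ≈ 515.60)
Pow(Add(3544624, Function('q')(u)), -1) = Pow(Add(3544624, -2322), -1) = Pow(3542302, -1) = Rational(1, 3542302)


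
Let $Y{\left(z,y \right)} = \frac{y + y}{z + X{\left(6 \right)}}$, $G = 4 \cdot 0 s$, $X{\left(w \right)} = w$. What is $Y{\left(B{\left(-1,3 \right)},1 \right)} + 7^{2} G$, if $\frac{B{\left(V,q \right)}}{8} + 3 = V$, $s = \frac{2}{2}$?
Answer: $- \frac{1}{13} \approx -0.076923$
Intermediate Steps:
$s = 1$ ($s = 2 \cdot \frac{1}{2} = 1$)
$B{\left(V,q \right)} = -24 + 8 V$
$G = 0$ ($G = 4 \cdot 0 \cdot 1 = 0 \cdot 1 = 0$)
$Y{\left(z,y \right)} = \frac{2 y}{6 + z}$ ($Y{\left(z,y \right)} = \frac{y + y}{z + 6} = \frac{2 y}{6 + z}$)
$Y{\left(B{\left(-1,3 \right)},1 \right)} + 7^{2} G = 2 \cdot 1 \frac{1}{6 + \left(-24 + 8 \left(-1\right)\right)} + 7^{2} \cdot 0 = 2 \cdot 1 \frac{1}{6 - 32} + 49 \cdot 0 = 2 \cdot 1 \frac{1}{6 - 32} + 0 = 2 \cdot 1 \frac{1}{-26} + 0 = 2 \cdot 1 \left(- \frac{1}{26}\right) + 0 = - \frac{1}{13} + 0 = - \frac{1}{13}$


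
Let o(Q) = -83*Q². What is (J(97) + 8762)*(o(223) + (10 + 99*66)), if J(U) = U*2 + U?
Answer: -37307078039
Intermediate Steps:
J(U) = 3*U (J(U) = 2*U + U = 3*U)
(J(97) + 8762)*(o(223) + (10 + 99*66)) = (3*97 + 8762)*(-83*223² + (10 + 99*66)) = (291 + 8762)*(-83*49729 + (10 + 6534)) = 9053*(-4127507 + 6544) = 9053*(-4120963) = -37307078039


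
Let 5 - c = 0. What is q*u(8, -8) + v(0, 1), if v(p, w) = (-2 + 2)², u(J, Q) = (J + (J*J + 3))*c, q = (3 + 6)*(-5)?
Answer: -16875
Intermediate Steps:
c = 5 (c = 5 - 1*0 = 5 + 0 = 5)
q = -45 (q = 9*(-5) = -45)
u(J, Q) = 15 + 5*J + 5*J² (u(J, Q) = (J + (J*J + 3))*5 = (J + (J² + 3))*5 = (J + (3 + J²))*5 = (3 + J + J²)*5 = 15 + 5*J + 5*J²)
v(p, w) = 0 (v(p, w) = 0² = 0)
q*u(8, -8) + v(0, 1) = -45*(15 + 5*8 + 5*8²) + 0 = -45*(15 + 40 + 5*64) + 0 = -45*(15 + 40 + 320) + 0 = -45*375 + 0 = -16875 + 0 = -16875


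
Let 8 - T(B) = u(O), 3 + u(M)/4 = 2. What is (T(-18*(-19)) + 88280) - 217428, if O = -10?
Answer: -129136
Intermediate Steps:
u(M) = -4 (u(M) = -12 + 4*2 = -12 + 8 = -4)
T(B) = 12 (T(B) = 8 - 1*(-4) = 8 + 4 = 12)
(T(-18*(-19)) + 88280) - 217428 = (12 + 88280) - 217428 = 88292 - 217428 = -129136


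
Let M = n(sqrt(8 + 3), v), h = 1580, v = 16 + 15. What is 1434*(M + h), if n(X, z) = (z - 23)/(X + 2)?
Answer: 15837096/7 + 11472*sqrt(11)/7 ≈ 2.2679e+6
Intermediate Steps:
v = 31
n(X, z) = (-23 + z)/(2 + X)
M = 8/(2 + sqrt(11)) (M = (-23 + 31)/(2 + sqrt(8 + 3)) = 8/(2 + sqrt(11)) ≈ 1.5047)
1434*(M + h) = 1434*((-16/7 + 8*sqrt(11)/7) + 1580) = 1434*(11044/7 + 8*sqrt(11)/7) = 15837096/7 + 11472*sqrt(11)/7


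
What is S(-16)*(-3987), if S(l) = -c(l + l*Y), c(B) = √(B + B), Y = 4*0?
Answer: 15948*I*√2 ≈ 22554.0*I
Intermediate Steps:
Y = 0
c(B) = √2*√B (c(B) = √(2*B) = √2*√B)
S(l) = -√2*√l (S(l) = -√2*√(l + l*0) = -√2*√(l + 0) = -√2*√l)
S(-16)*(-3987) = -√2*√(-16)*(-3987) = -√2*4*I*(-3987) = -4*I*√2*(-3987) = 15948*I*√2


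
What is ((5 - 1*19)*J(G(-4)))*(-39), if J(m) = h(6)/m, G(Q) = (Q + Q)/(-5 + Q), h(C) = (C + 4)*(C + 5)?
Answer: 135135/2 ≈ 67568.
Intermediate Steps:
h(C) = (4 + C)*(5 + C)
G(Q) = 2*Q/(-5 + Q) (G(Q) = (2*Q)/(-5 + Q) = 2*Q/(-5 + Q))
J(m) = 110/m (J(m) = (20 + 6² + 9*6)/m = (20 + 36 + 54)/m = 110/m)
((5 - 1*19)*J(G(-4)))*(-39) = ((5 - 1*19)*(110/((2*(-4)/(-5 - 4)))))*(-39) = ((5 - 19)*(110/((2*(-4)/(-9)))))*(-39) = -1540/(2*(-4)*(-⅑))*(-39) = -1540/8/9*(-39) = -1540*9/8*(-39) = -14*495/4*(-39) = -3465/2*(-39) = 135135/2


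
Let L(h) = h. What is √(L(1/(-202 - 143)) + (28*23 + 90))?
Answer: √87364005/345 ≈ 27.092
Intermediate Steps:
√(L(1/(-202 - 143)) + (28*23 + 90)) = √(1/(-202 - 143) + (28*23 + 90)) = √(1/(-345) + (644 + 90)) = √(-1/345 + 734) = √(253229/345) = √87364005/345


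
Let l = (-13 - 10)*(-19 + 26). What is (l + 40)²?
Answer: 14641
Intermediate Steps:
l = -161 (l = -23*7 = -161)
(l + 40)² = (-161 + 40)² = (-121)² = 14641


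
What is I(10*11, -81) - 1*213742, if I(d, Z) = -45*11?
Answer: -214237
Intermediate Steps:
I(d, Z) = -495
I(10*11, -81) - 1*213742 = -495 - 1*213742 = -495 - 213742 = -214237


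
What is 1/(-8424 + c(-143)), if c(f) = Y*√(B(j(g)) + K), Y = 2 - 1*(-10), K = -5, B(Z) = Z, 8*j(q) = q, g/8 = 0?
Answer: -117/985618 - I*√5/5913708 ≈ -0.00011871 - 3.7812e-7*I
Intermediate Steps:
g = 0 (g = 8*0 = 0)
j(q) = q/8
Y = 12 (Y = 2 + 10 = 12)
c(f) = 12*I*√5 (c(f) = 12*√((⅛)*0 - 5) = 12*√(0 - 5) = 12*√(-5) = 12*(I*√5) = 12*I*√5)
1/(-8424 + c(-143)) = 1/(-8424 + 12*I*√5)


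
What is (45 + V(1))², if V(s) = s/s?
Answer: 2116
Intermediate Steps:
V(s) = 1
(45 + V(1))² = (45 + 1)² = 46² = 2116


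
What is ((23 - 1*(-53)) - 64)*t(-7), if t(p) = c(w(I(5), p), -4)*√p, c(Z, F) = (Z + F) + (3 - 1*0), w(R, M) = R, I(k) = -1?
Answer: -24*I*√7 ≈ -63.498*I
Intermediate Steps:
c(Z, F) = 3 + F + Z (c(Z, F) = (F + Z) + (3 + 0) = (F + Z) + 3 = 3 + F + Z)
t(p) = -2*√p (t(p) = (3 - 4 - 1)*√p = -2*√p)
((23 - 1*(-53)) - 64)*t(-7) = ((23 - 1*(-53)) - 64)*(-2*I*√7) = ((23 + 53) - 64)*(-2*I*√7) = (76 - 64)*(-2*I*√7) = 12*(-2*I*√7) = -24*I*√7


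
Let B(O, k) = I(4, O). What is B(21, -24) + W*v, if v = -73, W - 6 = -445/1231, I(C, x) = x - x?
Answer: -506693/1231 ≈ -411.61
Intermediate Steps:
I(C, x) = 0
B(O, k) = 0
W = 6941/1231 (W = 6 - 445/1231 = 6941/1231 ≈ 5.6385)
B(21, -24) + W*v = 0 + (6941/1231)*(-73) = 0 - 506693/1231 = -506693/1231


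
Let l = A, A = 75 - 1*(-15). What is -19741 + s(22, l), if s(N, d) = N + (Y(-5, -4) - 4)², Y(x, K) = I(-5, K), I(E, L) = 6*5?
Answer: -19043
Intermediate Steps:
I(E, L) = 30
A = 90 (A = 75 + 15 = 90)
Y(x, K) = 30
l = 90
s(N, d) = 676 + N (s(N, d) = N + (30 - 4)² = N + 26² = N + 676 = 676 + N)
-19741 + s(22, l) = -19741 + (676 + 22) = -19741 + 698 = -19043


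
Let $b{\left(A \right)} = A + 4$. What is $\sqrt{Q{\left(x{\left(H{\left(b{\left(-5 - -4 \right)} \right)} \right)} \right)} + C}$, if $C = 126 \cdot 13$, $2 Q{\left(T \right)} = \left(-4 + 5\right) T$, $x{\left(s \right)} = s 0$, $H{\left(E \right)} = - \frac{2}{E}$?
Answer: $3 \sqrt{182} \approx 40.472$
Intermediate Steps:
$b{\left(A \right)} = 4 + A$
$x{\left(s \right)} = 0$
$Q{\left(T \right)} = \frac{T}{2}$ ($Q{\left(T \right)} = \frac{\left(-4 + 5\right) T}{2} = \frac{1 T}{2} = \frac{T}{2}$)
$C = 1638$
$\sqrt{Q{\left(x{\left(H{\left(b{\left(-5 - -4 \right)} \right)} \right)} \right)} + C} = \sqrt{\frac{1}{2} \cdot 0 + 1638} = \sqrt{0 + 1638} = \sqrt{1638} = 3 \sqrt{182}$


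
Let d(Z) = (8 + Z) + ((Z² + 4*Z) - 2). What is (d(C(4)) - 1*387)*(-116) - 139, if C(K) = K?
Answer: 39881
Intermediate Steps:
d(Z) = 6 + Z² + 5*Z (d(Z) = (8 + Z) + (-2 + Z² + 4*Z) = 6 + Z² + 5*Z)
(d(C(4)) - 1*387)*(-116) - 139 = ((6 + 4² + 5*4) - 1*387)*(-116) - 139 = ((6 + 16 + 20) - 387)*(-116) - 139 = (42 - 387)*(-116) - 139 = -345*(-116) - 139 = 40020 - 139 = 39881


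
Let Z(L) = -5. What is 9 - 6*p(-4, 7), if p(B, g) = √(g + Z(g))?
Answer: 9 - 6*√2 ≈ 0.51472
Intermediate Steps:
p(B, g) = √(-5 + g) (p(B, g) = √(g - 5) = √(-5 + g))
9 - 6*p(-4, 7) = 9 - 6*√(-5 + 7) = 9 - 6*√2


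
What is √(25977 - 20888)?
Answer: √5089 ≈ 71.337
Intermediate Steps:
√(25977 - 20888) = √5089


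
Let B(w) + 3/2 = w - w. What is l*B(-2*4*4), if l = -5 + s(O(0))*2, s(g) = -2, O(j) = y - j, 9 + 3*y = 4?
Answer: 27/2 ≈ 13.500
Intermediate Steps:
B(w) = -3/2 (B(w) = -3/2 + (w - w) = -3/2 + 0 = -3/2)
y = -5/3 (y = -3 + (1/3)*4 = -3 + 4/3 = -5/3 ≈ -1.6667)
O(j) = -5/3 - j
l = -9 (l = -5 - 2*2 = -5 - 4 = -9)
l*B(-2*4*4) = -9*(-3/2) = 27/2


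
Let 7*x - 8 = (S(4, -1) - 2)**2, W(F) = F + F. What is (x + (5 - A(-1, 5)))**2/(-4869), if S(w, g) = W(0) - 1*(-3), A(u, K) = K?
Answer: -9/26509 ≈ -0.00033951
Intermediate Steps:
W(F) = 2*F
S(w, g) = 3 (S(w, g) = 2*0 - 1*(-3) = 0 + 3 = 3)
x = 9/7 (x = 8/7 + (3 - 2)**2/7 = 8/7 + (1/7)*1**2 = 8/7 + (1/7)*1 = 8/7 + 1/7 = 9/7 ≈ 1.2857)
(x + (5 - A(-1, 5)))**2/(-4869) = (9/7 + (5 - 1*5))**2/(-4869) = (9/7 + (5 - 5))**2*(-1/4869) = (9/7 + 0)**2*(-1/4869) = (9/7)**2*(-1/4869) = (81/49)*(-1/4869) = -9/26509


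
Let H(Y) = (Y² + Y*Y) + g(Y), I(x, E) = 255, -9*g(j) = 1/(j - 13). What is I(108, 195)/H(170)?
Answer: 360315/81671399 ≈ 0.0044118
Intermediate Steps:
g(j) = -1/(9*(-13 + j)) (g(j) = -1/(9*(j - 13)) = -1/(9*(-13 + j)))
H(Y) = -1/(-117 + 9*Y) + 2*Y² (H(Y) = (Y² + Y*Y) - 1/(-117 + 9*Y) = (Y² + Y²) - 1/(-117 + 9*Y) = 2*Y² - 1/(-117 + 9*Y) = -1/(-117 + 9*Y) + 2*Y²)
I(108, 195)/H(170) = 255/(((-1 + 18*170²*(-13 + 170))/(9*(-13 + 170)))) = 255/(((⅑)*(-1 + 18*28900*157)/157)) = 255/(((⅑)*(1/157)*(-1 + 81671400))) = 255/(((⅑)*(1/157)*81671399)) = 255/(81671399/1413) = 255*(1413/81671399) = 360315/81671399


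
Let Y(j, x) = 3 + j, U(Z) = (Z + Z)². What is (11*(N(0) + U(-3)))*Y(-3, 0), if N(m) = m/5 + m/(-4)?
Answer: 0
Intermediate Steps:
N(m) = -m/20 (N(m) = m*(⅕) + m*(-¼) = m/5 - m/4 = -m/20)
U(Z) = 4*Z² (U(Z) = (2*Z)² = 4*Z²)
(11*(N(0) + U(-3)))*Y(-3, 0) = (11*(-1/20*0 + 4*(-3)²))*(3 - 3) = (11*(0 + 4*9))*0 = (11*(0 + 36))*0 = (11*36)*0 = 396*0 = 0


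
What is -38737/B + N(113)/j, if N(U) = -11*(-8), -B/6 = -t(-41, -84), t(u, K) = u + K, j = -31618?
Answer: 612360233/11856750 ≈ 51.647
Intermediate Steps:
t(u, K) = K + u
B = -750 (B = -(-6)*(-84 - 41) = -(-6)*(-125) = -6*125 = -750)
N(U) = 88
-38737/B + N(113)/j = -38737/(-750) + 88/(-31618) = -38737*(-1/750) + 88*(-1/31618) = 38737/750 - 44/15809 = 612360233/11856750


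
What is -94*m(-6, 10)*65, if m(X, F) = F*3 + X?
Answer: -146640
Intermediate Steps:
m(X, F) = X + 3*F (m(X, F) = 3*F + X = X + 3*F)
-94*m(-6, 10)*65 = -94*(-6 + 3*10)*65 = -94*(-6 + 30)*65 = -94*24*65 = -2256*65 = -146640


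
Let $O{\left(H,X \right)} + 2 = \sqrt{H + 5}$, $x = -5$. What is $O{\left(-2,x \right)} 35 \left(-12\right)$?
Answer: $840 - 420 \sqrt{3} \approx 112.54$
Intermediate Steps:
$O{\left(H,X \right)} = -2 + \sqrt{5 + H}$ ($O{\left(H,X \right)} = -2 + \sqrt{H + 5} = -2 + \sqrt{5 + H}$)
$O{\left(-2,x \right)} 35 \left(-12\right) = \left(-2 + \sqrt{5 - 2}\right) 35 \left(-12\right) = \left(-2 + \sqrt{3}\right) 35 \left(-12\right) = \left(-70 + 35 \sqrt{3}\right) \left(-12\right) = 840 - 420 \sqrt{3}$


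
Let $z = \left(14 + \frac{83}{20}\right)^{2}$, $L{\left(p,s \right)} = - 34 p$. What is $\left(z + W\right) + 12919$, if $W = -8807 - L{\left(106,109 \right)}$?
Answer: $\frac{3218169}{400} \approx 8045.4$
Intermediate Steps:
$z = \frac{131769}{400}$ ($z = \left(14 + 83 \cdot \frac{1}{20}\right)^{2} = \left(14 + \frac{83}{20}\right)^{2} = \left(\frac{363}{20}\right)^{2} = \frac{131769}{400} \approx 329.42$)
$W = -5203$ ($W = -8807 - \left(-34\right) 106 = -8807 - -3604 = -8807 + 3604 = -5203$)
$\left(z + W\right) + 12919 = \left(\frac{131769}{400} - 5203\right) + 12919 = - \frac{1949431}{400} + 12919 = \frac{3218169}{400}$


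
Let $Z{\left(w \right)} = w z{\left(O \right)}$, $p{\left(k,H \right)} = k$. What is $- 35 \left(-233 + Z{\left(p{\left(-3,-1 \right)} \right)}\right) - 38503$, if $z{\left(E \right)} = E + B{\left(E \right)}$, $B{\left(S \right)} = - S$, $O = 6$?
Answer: $-30348$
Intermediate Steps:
$z{\left(E \right)} = 0$ ($z{\left(E \right)} = E - E = 0$)
$Z{\left(w \right)} = 0$ ($Z{\left(w \right)} = w 0 = 0$)
$- 35 \left(-233 + Z{\left(p{\left(-3,-1 \right)} \right)}\right) - 38503 = - 35 \left(-233 + 0\right) - 38503 = \left(-35\right) \left(-233\right) - 38503 = 8155 - 38503 = -30348$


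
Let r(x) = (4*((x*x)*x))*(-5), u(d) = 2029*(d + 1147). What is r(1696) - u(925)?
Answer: -97572234808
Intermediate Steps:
u(d) = 2327263 + 2029*d (u(d) = 2029*(1147 + d) = 2327263 + 2029*d)
r(x) = -20*x**3 (r(x) = (4*(x**2*x))*(-5) = (4*x**3)*(-5) = -20*x**3)
r(1696) - u(925) = -20*1696**3 - (2327263 + 2029*925) = -20*4878401536 - (2327263 + 1876825) = -97568030720 - 1*4204088 = -97568030720 - 4204088 = -97572234808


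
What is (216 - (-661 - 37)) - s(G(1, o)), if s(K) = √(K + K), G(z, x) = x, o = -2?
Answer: 914 - 2*I ≈ 914.0 - 2.0*I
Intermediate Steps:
s(K) = √2*√K (s(K) = √(2*K) = √2*√K)
(216 - (-661 - 37)) - s(G(1, o)) = (216 - (-661 - 37)) - √2*√(-2) = (216 - 1*(-698)) - √2*I*√2 = (216 + 698) - 2*I = 914 - 2*I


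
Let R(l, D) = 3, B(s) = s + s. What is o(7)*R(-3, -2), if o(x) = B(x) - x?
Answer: 21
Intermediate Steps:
B(s) = 2*s
o(x) = x (o(x) = 2*x - x = x)
o(7)*R(-3, -2) = 7*3 = 21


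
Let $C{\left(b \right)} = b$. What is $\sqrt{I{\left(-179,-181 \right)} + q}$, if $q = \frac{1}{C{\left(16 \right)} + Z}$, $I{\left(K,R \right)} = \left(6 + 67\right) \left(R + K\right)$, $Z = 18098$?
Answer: $\frac{i \sqrt{8622914636766}}{18114} \approx 162.11 i$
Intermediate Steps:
$I{\left(K,R \right)} = 73 K + 73 R$ ($I{\left(K,R \right)} = 73 \left(K + R\right) = 73 K + 73 R$)
$q = \frac{1}{18114}$ ($q = \frac{1}{16 + 18098} = \frac{1}{18114} \approx 5.5206 \cdot 10^{-5}$)
$\sqrt{I{\left(-179,-181 \right)} + q} = \sqrt{\left(73 \left(-179\right) + 73 \left(-181\right)\right) + \frac{1}{18114}} = \sqrt{\left(-13067 - 13213\right) + \frac{1}{18114}} = \sqrt{-26280 + \frac{1}{18114}} = \sqrt{- \frac{476035919}{18114}} = \frac{i \sqrt{8622914636766}}{18114}$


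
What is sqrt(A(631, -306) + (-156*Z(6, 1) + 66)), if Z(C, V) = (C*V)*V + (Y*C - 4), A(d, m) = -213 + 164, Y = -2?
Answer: sqrt(1577) ≈ 39.711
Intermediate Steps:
A(d, m) = -49
Z(C, V) = -4 - 2*C + C*V**2 (Z(C, V) = (C*V)*V + (-2*C - 4) = C*V**2 + (-4 - 2*C) = -4 - 2*C + C*V**2)
sqrt(A(631, -306) + (-156*Z(6, 1) + 66)) = sqrt(-49 + (-156*(-4 - 2*6 + 6*1**2) + 66)) = sqrt(-49 + (-156*(-4 - 12 + 6*1) + 66)) = sqrt(-49 + (-156*(-4 - 12 + 6) + 66)) = sqrt(-49 + (-156*(-10) + 66)) = sqrt(-49 + (1560 + 66)) = sqrt(-49 + 1626) = sqrt(1577)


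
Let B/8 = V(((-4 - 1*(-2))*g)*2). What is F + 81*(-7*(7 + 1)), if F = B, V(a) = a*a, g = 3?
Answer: -3384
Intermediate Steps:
V(a) = a²
B = 1152 (B = 8*(((-4 - 1*(-2))*3)*2)² = 8*(((-4 + 2)*3)*2)² = 8*(-2*3*2)² = 8*(-6*2)² = 8*(-12)² = 8*144 = 1152)
F = 1152
F + 81*(-7*(7 + 1)) = 1152 + 81*(-7*(7 + 1)) = 1152 + 81*(-7*8) = 1152 + 81*(-56) = 1152 - 4536 = -3384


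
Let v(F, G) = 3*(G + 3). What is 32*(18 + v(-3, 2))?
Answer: 1056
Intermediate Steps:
v(F, G) = 9 + 3*G (v(F, G) = 3*(3 + G) = 9 + 3*G)
32*(18 + v(-3, 2)) = 32*(18 + (9 + 3*2)) = 32*(18 + (9 + 6)) = 32*(18 + 15) = 32*33 = 1056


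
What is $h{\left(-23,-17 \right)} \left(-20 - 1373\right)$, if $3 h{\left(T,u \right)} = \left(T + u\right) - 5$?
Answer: $20895$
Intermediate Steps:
$h{\left(T,u \right)} = - \frac{5}{3} + \frac{T}{3} + \frac{u}{3}$ ($h{\left(T,u \right)} = \frac{\left(T + u\right) - 5}{3} = \frac{-5 + T + u}{3} = - \frac{5}{3} + \frac{T}{3} + \frac{u}{3}$)
$h{\left(-23,-17 \right)} \left(-20 - 1373\right) = \left(- \frac{5}{3} + \frac{1}{3} \left(-23\right) + \frac{1}{3} \left(-17\right)\right) \left(-20 - 1373\right) = \left(- \frac{5}{3} - \frac{23}{3} - \frac{17}{3}\right) \left(-1393\right) = \left(-15\right) \left(-1393\right) = 20895$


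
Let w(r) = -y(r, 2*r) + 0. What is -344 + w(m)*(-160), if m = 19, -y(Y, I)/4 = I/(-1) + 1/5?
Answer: 23848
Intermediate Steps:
y(Y, I) = -⅘ + 4*I (y(Y, I) = -4*(I/(-1) + 1/5) = -4*(I*(-1) + 1*(⅕)) = -4*(-I + ⅕) = -4*(⅕ - I) = -⅘ + 4*I)
w(r) = ⅘ - 8*r (w(r) = -(-⅘ + 4*(2*r)) + 0 = -(-⅘ + 8*r) + 0 = (⅘ - 8*r) + 0 = ⅘ - 8*r)
-344 + w(m)*(-160) = -344 + (⅘ - 8*19)*(-160) = -344 + (⅘ - 152)*(-160) = -344 - 756/5*(-160) = -344 + 24192 = 23848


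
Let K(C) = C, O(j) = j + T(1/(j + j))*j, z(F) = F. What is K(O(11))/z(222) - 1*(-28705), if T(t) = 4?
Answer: 6372565/222 ≈ 28705.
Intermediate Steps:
O(j) = 5*j (O(j) = j + 4*j = 5*j)
K(O(11))/z(222) - 1*(-28705) = (5*11)/222 - 1*(-28705) = 55*(1/222) + 28705 = 55/222 + 28705 = 6372565/222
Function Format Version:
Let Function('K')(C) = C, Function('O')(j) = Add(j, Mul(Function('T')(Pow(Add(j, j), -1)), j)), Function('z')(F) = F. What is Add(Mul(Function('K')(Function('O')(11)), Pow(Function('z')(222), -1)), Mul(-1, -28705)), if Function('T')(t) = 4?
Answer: Rational(6372565, 222) ≈ 28705.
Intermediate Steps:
Function('O')(j) = Mul(5, j) (Function('O')(j) = Add(j, Mul(4, j)) = Mul(5, j))
Add(Mul(Function('K')(Function('O')(11)), Pow(Function('z')(222), -1)), Mul(-1, -28705)) = Add(Mul(Mul(5, 11), Pow(222, -1)), Mul(-1, -28705)) = Add(Mul(55, Rational(1, 222)), 28705) = Add(Rational(55, 222), 28705) = Rational(6372565, 222)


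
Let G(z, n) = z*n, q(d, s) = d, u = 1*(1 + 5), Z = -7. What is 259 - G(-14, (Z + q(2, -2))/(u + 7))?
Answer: 3297/13 ≈ 253.62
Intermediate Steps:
u = 6 (u = 1*6 = 6)
G(z, n) = n*z
259 - G(-14, (Z + q(2, -2))/(u + 7)) = 259 - (-7 + 2)/(6 + 7)*(-14) = 259 - (-5/13)*(-14) = 259 - (-5*1/13)*(-14) = 259 - (-5)*(-14)/13 = 259 - 1*70/13 = 259 - 70/13 = 3297/13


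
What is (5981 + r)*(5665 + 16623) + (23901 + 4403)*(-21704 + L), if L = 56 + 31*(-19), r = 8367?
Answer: -309607824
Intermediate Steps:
L = -533 (L = 56 - 589 = -533)
(5981 + r)*(5665 + 16623) + (23901 + 4403)*(-21704 + L) = (5981 + 8367)*(5665 + 16623) + (23901 + 4403)*(-21704 - 533) = 14348*22288 + 28304*(-22237) = 319788224 - 629396048 = -309607824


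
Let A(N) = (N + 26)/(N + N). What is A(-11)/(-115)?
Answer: 3/506 ≈ 0.0059289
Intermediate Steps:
A(N) = (26 + N)/(2*N) (A(N) = (26 + N)/((2*N)) = (26 + N)*(1/(2*N)) = (26 + N)/(2*N))
A(-11)/(-115) = ((1/2)*(26 - 11)/(-11))/(-115) = ((1/2)*(-1/11)*15)*(-1/115) = -15/22*(-1/115) = 3/506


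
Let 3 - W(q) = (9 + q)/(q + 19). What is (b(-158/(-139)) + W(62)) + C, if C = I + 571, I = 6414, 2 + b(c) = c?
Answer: 78658303/11259 ≈ 6986.3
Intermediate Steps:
b(c) = -2 + c
W(q) = 3 - (9 + q)/(19 + q) (W(q) = 3 - (9 + q)/(q + 19) = 3 - (9 + q)/(19 + q))
C = 6985 (C = 6414 + 571 = 6985)
(b(-158/(-139)) + W(62)) + C = ((-2 - 158/(-139)) + 2*(24 + 62)/(19 + 62)) + 6985 = ((-2 - 158*(-1/139)) + 2*86/81) + 6985 = ((-2 + 158/139) + 2*(1/81)*86) + 6985 = (-120/139 + 172/81) + 6985 = 14188/11259 + 6985 = 78658303/11259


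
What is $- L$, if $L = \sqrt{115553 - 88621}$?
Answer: $- 2 \sqrt{6733} \approx -164.11$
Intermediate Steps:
$L = 2 \sqrt{6733}$ ($L = \sqrt{26932} = 2 \sqrt{6733} \approx 164.11$)
$- L = - 2 \sqrt{6733}$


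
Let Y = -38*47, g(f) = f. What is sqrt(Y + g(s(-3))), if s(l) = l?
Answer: I*sqrt(1789) ≈ 42.297*I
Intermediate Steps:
Y = -1786
sqrt(Y + g(s(-3))) = sqrt(-1786 - 3) = sqrt(-1789) = I*sqrt(1789)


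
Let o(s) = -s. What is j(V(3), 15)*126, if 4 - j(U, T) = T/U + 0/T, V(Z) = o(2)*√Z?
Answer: 504 + 315*√3 ≈ 1049.6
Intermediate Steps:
V(Z) = -2*√Z (V(Z) = (-1*2)*√Z = -2*√Z)
j(U, T) = 4 - T/U (j(U, T) = 4 - (T/U + 0/T) = 4 - (T/U + 0) = 4 - T/U)
j(V(3), 15)*126 = (4 - 1*15/(-2*√3))*126 = (4 - 1*15*(-√3/6))*126 = (4 + 5*√3/2)*126 = 504 + 315*√3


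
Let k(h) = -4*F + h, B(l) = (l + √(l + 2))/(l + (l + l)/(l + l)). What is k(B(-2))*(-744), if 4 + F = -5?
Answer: -28272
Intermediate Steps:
B(l) = (l + √(2 + l))/(1 + l) (B(l) = (l + √(2 + l))/(l + (2*l)/((2*l))) = (l + √(2 + l))/(l + (2*l)*(1/(2*l))) = (l + √(2 + l))/(l + 1) = (l + √(2 + l))/(1 + l))
F = -9 (F = -4 - 5 = -9)
k(h) = 36 + h (k(h) = -4*(-9) + h = 36 + h)
k(B(-2))*(-744) = (36 + (-2 + √(2 - 2))/(1 - 2))*(-744) = (36 + (-2 + √0)/(-1))*(-744) = (36 - (-2 + 0))*(-744) = (36 - 1*(-2))*(-744) = (36 + 2)*(-744) = 38*(-744) = -28272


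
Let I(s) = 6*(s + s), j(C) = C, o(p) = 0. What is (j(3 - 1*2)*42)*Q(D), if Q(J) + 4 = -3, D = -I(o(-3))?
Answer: -294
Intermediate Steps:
I(s) = 12*s (I(s) = 6*(2*s) = 12*s)
D = 0 (D = -12*0 = -1*0 = 0)
Q(J) = -7 (Q(J) = -4 - 3 = -7)
(j(3 - 1*2)*42)*Q(D) = ((3 - 1*2)*42)*(-7) = ((3 - 2)*42)*(-7) = (1*42)*(-7) = 42*(-7) = -294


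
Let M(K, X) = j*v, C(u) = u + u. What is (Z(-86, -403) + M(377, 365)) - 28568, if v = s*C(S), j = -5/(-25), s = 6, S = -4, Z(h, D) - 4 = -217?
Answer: -143953/5 ≈ -28791.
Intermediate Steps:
Z(h, D) = -213 (Z(h, D) = 4 - 217 = -213)
C(u) = 2*u
j = ⅕ (j = -5*(-1/25) = ⅕ ≈ 0.20000)
v = -48 (v = 6*(2*(-4)) = 6*(-8) = -48)
M(K, X) = -48/5 (M(K, X) = (⅕)*(-48) = -48/5)
(Z(-86, -403) + M(377, 365)) - 28568 = (-213 - 48/5) - 28568 = -1113/5 - 28568 = -143953/5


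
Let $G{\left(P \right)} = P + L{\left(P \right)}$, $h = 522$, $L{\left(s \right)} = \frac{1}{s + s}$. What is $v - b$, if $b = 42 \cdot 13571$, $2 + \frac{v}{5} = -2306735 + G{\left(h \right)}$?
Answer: $- \frac{12633503503}{1044} \approx -1.2101 \cdot 10^{7}$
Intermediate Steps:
$L{\left(s \right)} = \frac{1}{2 s}$
$G{\left(P \right)} = P + \frac{1}{2 P}$
$v = - \frac{12038442295}{1044}$ ($v = -10 + 5 \left(-2306735 + \left(522 + \frac{1}{2 \cdot 522}\right)\right) = -10 + 5 \left(-2306735 + \left(522 + \frac{1}{2} \cdot \frac{1}{522}\right)\right) = -10 + 5 \left(-2306735 + \left(522 + \frac{1}{1044}\right)\right) = -10 + 5 \left(-2306735 + \frac{544969}{1044}\right) = -10 + 5 \left(- \frac{2407686371}{1044}\right) = -10 - \frac{12038431855}{1044} = - \frac{12038442295}{1044} \approx -1.1531 \cdot 10^{7}$)
$b = 569982$
$v - b = - \frac{12038442295}{1044} - 569982 = - \frac{12633503503}{1044}$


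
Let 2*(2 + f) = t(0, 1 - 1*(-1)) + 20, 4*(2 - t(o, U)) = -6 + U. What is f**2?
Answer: 361/4 ≈ 90.250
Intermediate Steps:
t(o, U) = 7/2 - U/4 (t(o, U) = 2 - (-6 + U)/4 = 2 + (3/2 - U/4) = 7/2 - U/4)
f = 19/2 (f = -2 + ((7/2 - (1 - 1*(-1))/4) + 20)/2 = -2 + ((7/2 - (1 + 1)/4) + 20)/2 = -2 + ((7/2 - 1/4*2) + 20)/2 = -2 + ((7/2 - 1/2) + 20)/2 = -2 + (3 + 20)/2 = -2 + (1/2)*23 = -2 + 23/2 = 19/2 ≈ 9.5000)
f**2 = (19/2)**2 = 361/4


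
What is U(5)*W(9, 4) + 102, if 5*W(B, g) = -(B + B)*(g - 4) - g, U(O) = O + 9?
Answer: 454/5 ≈ 90.800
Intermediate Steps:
U(O) = 9 + O
W(B, g) = -g/5 - 2*B*(-4 + g)/5 (W(B, g) = (-(B + B)*(g - 4) - g)/5 = (-2*B*(-4 + g) - g)/5 = (-g - 2*B*(-4 + g))/5 = -g/5 - 2*B*(-4 + g)/5)
U(5)*W(9, 4) + 102 = (9 + 5)*(-1/5*4 + (8/5)*9 - 2/5*9*4) + 102 = 14*(-4/5 + 72/5 - 72/5) + 102 = 14*(-4/5) + 102 = -56/5 + 102 = 454/5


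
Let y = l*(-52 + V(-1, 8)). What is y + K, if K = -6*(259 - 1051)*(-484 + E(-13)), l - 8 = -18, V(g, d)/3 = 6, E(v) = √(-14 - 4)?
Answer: -2299628 + 14256*I*√2 ≈ -2.2996e+6 + 20161.0*I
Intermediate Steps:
E(v) = 3*I*√2 (E(v) = √(-18) = 3*I*√2)
V(g, d) = 18 (V(g, d) = 3*6 = 18)
l = -10 (l = 8 - 18 = -10)
y = 340 (y = -10*(-52 + 18) = -10*(-34) = 340)
K = -2299968 + 14256*I*√2 (K = -6*(259 - 1051)*(-484 + 3*I*√2) = -(-4752)*(-484 + 3*I*√2) = -6*(383328 - 2376*I*√2) = -2299968 + 14256*I*√2 ≈ -2.3e+6 + 20161.0*I)
y + K = 340 + (-2299968 + 14256*I*√2) = -2299628 + 14256*I*√2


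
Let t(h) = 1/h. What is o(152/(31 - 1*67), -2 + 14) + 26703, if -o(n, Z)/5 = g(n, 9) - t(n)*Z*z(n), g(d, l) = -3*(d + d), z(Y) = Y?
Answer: 79909/3 ≈ 26636.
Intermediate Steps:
g(d, l) = -6*d
o(n, Z) = 5*Z + 30*n (o(n, Z) = -5*(-6*n - Z/n*n) = -5*(-6*n - Z) = -5*(-Z - 6*n) = 5*Z + 30*n)
o(152/(31 - 1*67), -2 + 14) + 26703 = (5*(-2 + 14) + 30*(152/(31 - 1*67))) + 26703 = (5*12 + 30*(152/(31 - 67))) + 26703 = (60 + 30*(152/(-36))) + 26703 = (60 + 30*(152*(-1/36))) + 26703 = (60 + 30*(-38/9)) + 26703 = (60 - 380/3) + 26703 = -200/3 + 26703 = 79909/3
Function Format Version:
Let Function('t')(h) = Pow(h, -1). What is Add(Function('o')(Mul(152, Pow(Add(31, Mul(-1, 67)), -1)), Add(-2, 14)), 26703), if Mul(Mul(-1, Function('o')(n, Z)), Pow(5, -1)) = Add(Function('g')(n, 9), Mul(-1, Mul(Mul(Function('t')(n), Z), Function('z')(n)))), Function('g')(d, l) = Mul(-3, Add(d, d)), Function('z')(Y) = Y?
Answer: Rational(79909, 3) ≈ 26636.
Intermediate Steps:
Function('g')(d, l) = Mul(-6, d) (Function('g')(d, l) = Mul(-3, Mul(2, d)) = Mul(-6, d))
Function('o')(n, Z) = Add(Mul(5, Z), Mul(30, n)) (Function('o')(n, Z) = Mul(-5, Add(Mul(-6, n), Mul(-1, Mul(Mul(Pow(n, -1), Z), n)))) = Mul(-5, Add(Mul(-6, n), Mul(-1, Mul(Mul(Z, Pow(n, -1)), n)))) = Mul(-5, Add(Mul(-6, n), Mul(-1, Z))) = Mul(-5, Add(Mul(-1, Z), Mul(-6, n))) = Add(Mul(5, Z), Mul(30, n)))
Add(Function('o')(Mul(152, Pow(Add(31, Mul(-1, 67)), -1)), Add(-2, 14)), 26703) = Add(Add(Mul(5, Add(-2, 14)), Mul(30, Mul(152, Pow(Add(31, Mul(-1, 67)), -1)))), 26703) = Add(Add(Mul(5, 12), Mul(30, Mul(152, Pow(Add(31, -67), -1)))), 26703) = Add(Add(60, Mul(30, Mul(152, Pow(-36, -1)))), 26703) = Add(Add(60, Mul(30, Mul(152, Rational(-1, 36)))), 26703) = Add(Add(60, Mul(30, Rational(-38, 9))), 26703) = Add(Add(60, Rational(-380, 3)), 26703) = Add(Rational(-200, 3), 26703) = Rational(79909, 3)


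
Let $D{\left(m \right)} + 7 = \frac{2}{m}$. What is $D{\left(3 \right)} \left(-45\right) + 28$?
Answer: $313$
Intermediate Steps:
$D{\left(m \right)} = -7 + \frac{2}{m}$
$D{\left(3 \right)} \left(-45\right) + 28 = \left(-7 + \frac{2}{3}\right) \left(-45\right) + 28 = \left(- \frac{19}{3}\right) \left(-45\right) + 28 = 285 + 28 = 313$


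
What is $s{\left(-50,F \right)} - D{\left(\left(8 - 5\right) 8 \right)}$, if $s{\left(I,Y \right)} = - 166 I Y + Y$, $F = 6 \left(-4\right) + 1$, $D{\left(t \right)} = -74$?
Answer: $-190849$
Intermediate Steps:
$F = -23$ ($F = -24 + 1 = -23$)
$s{\left(I,Y \right)} = Y - 166 I Y$ ($s{\left(I,Y \right)} = - 166 I Y + Y = Y - 166 I Y$)
$s{\left(-50,F \right)} - D{\left(\left(8 - 5\right) 8 \right)} = - 23 \left(1 - -8300\right) - -74 = - 23 \left(1 + 8300\right) + 74 = \left(-23\right) 8301 + 74 = -190923 + 74 = -190849$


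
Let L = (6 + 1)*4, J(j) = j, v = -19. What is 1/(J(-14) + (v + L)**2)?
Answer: 1/67 ≈ 0.014925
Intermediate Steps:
L = 28 (L = 7*4 = 28)
1/(J(-14) + (v + L)**2) = 1/(-14 + (-19 + 28)**2) = 1/(-14 + 9**2) = 1/(-14 + 81) = 1/67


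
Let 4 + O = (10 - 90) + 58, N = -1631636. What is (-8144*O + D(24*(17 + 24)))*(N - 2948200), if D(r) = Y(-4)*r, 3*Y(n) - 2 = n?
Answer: -966748421568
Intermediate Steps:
Y(n) = 2/3 + n/3
D(r) = -2*r/3 (D(r) = (2/3 + (1/3)*(-4))*r = (2/3 - 4/3)*r = -2*r/3)
O = -26 (O = -4 + ((10 - 90) + 58) = -4 + (-80 + 58) = -4 - 22 = -26)
(-8144*O + D(24*(17 + 24)))*(N - 2948200) = (-8144*(-26) - 16*(17 + 24))*(-1631636 - 2948200) = (211744 - 16*41)*(-4579836) = (211744 - 2/3*984)*(-4579836) = (211744 - 656)*(-4579836) = 211088*(-4579836) = -966748421568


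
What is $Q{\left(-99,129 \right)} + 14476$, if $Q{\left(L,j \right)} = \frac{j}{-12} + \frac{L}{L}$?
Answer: $\frac{57865}{4} \approx 14466.0$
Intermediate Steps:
$Q{\left(L,j \right)} = 1 - \frac{j}{12}$ ($Q{\left(L,j \right)} = j \left(- \frac{1}{12}\right) + 1 = - \frac{j}{12} + 1 = 1 - \frac{j}{12}$)
$Q{\left(-99,129 \right)} + 14476 = \left(1 - \frac{43}{4}\right) + 14476 = - \frac{39}{4} + 14476 = \frac{57865}{4}$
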